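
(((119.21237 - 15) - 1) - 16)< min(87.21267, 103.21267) True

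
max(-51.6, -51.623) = -51.6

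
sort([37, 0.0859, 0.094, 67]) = [0.0859, 0.094, 37, 67]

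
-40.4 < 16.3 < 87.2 True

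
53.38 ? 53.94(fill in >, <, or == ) <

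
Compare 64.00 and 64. They are equal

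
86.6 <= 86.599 False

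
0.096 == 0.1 False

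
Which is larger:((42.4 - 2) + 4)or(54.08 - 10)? ((42.4 - 2) + 4)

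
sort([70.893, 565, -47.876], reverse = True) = [565, 70.893, -47.876]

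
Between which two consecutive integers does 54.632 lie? 54 and 55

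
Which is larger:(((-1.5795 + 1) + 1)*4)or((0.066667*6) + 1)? (((-1.5795 + 1) + 1)*4)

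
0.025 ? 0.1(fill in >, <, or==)<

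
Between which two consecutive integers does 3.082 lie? 3 and 4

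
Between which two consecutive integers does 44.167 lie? 44 and 45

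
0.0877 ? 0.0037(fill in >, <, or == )>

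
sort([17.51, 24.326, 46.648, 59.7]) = [17.51, 24.326, 46.648, 59.7]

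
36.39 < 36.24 False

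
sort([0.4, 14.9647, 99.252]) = [0.4, 14.9647, 99.252]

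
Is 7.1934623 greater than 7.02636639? Yes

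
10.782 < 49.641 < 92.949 True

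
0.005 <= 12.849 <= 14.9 True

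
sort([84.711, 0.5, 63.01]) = [0.5, 63.01, 84.711]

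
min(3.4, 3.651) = 3.4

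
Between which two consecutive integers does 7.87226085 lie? 7 and 8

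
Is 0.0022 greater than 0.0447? No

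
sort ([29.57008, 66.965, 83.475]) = [29.57008, 66.965, 83.475]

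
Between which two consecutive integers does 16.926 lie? 16 and 17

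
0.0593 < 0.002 False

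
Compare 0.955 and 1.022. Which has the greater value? 1.022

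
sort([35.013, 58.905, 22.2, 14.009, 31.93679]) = [14.009, 22.2, 31.93679, 35.013, 58.905]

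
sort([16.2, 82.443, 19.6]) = [16.2, 19.6, 82.443]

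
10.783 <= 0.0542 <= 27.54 False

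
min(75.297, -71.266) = -71.266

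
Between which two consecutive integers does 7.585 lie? 7 and 8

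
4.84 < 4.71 False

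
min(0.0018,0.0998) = 0.0018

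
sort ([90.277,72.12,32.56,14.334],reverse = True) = [90.277,72.12,32.56,14.334]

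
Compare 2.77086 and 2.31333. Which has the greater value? 2.77086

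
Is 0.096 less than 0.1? Yes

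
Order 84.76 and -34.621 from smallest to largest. -34.621, 84.76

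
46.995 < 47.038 True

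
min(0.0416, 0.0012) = 0.0012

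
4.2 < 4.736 True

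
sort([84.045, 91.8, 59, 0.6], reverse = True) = [91.8, 84.045, 59, 0.6]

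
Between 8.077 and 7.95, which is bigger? 8.077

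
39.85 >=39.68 True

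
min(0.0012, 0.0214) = 0.0012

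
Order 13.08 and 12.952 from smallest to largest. 12.952, 13.08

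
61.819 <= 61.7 False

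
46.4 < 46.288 False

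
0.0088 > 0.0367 False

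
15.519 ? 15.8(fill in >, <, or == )<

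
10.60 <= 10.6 True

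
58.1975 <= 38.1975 False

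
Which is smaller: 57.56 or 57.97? 57.56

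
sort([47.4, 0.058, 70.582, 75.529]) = [0.058, 47.4, 70.582, 75.529]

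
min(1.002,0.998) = 0.998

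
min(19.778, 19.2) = 19.2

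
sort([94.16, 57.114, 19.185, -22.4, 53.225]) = [-22.4, 19.185, 53.225, 57.114, 94.16]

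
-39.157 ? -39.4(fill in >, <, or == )>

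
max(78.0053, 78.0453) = 78.0453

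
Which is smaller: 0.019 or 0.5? 0.019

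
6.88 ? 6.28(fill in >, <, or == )>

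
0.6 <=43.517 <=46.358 True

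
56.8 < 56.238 False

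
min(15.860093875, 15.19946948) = 15.19946948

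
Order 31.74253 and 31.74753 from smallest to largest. 31.74253, 31.74753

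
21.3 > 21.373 False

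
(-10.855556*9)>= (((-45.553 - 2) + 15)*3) False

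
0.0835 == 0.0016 False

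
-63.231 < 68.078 True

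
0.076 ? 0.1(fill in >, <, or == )<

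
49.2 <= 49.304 True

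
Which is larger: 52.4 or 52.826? 52.826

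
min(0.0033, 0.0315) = 0.0033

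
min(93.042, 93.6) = 93.042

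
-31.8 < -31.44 True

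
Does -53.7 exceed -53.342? No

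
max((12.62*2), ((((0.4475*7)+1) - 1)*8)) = 25.24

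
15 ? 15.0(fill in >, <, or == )==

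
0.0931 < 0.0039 False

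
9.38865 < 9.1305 False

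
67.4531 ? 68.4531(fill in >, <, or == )<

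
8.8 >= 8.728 True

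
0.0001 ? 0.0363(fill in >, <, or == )<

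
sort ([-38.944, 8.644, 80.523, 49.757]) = [-38.944, 8.644, 49.757, 80.523]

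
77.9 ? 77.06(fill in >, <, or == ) >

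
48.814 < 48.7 False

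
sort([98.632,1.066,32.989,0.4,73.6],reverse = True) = [98.632,73.6,32.989,1.066,0.4]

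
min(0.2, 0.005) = 0.005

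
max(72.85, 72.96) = 72.96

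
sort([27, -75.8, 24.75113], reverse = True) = [27, 24.75113, -75.8]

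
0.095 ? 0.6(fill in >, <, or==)<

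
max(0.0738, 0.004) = 0.0738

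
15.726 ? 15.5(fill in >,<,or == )>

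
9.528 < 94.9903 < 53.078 False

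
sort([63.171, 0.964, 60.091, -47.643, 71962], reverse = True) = [71962, 63.171, 60.091, 0.964, -47.643]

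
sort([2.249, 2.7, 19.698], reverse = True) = [19.698, 2.7, 2.249]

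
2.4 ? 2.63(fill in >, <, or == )<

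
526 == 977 False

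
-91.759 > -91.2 False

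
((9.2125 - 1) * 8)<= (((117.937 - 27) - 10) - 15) True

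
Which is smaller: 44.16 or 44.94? 44.16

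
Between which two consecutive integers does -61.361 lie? -62 and -61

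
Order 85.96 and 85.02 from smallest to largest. 85.02, 85.96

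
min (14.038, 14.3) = 14.038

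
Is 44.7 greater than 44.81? No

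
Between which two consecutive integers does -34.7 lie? -35 and -34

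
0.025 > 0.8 False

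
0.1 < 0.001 False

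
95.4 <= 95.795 True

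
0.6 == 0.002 False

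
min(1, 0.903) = 0.903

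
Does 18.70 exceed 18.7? No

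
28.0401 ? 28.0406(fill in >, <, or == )<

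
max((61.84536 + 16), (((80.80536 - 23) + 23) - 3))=77.84536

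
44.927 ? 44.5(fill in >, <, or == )>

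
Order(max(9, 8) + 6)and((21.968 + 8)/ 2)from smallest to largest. ((21.968 + 8)/ 2), (max(9, 8) + 6)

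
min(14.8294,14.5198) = 14.5198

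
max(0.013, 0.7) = 0.7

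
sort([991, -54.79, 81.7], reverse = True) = [991, 81.7, -54.79]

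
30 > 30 False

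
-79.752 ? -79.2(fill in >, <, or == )<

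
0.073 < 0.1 True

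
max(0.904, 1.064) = 1.064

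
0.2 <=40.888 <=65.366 True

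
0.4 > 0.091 True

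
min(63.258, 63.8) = 63.258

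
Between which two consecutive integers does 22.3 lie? 22 and 23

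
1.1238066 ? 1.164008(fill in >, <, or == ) <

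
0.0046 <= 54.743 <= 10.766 False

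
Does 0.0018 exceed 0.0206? No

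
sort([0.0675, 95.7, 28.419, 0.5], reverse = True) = [95.7, 28.419, 0.5, 0.0675]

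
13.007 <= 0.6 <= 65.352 False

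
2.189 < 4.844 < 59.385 True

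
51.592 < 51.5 False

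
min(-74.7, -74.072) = -74.7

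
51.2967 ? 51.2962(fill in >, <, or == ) >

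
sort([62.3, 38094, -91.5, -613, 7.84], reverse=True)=[38094, 62.3, 7.84, -91.5, -613]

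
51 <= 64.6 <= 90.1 True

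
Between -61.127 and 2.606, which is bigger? 2.606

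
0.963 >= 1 False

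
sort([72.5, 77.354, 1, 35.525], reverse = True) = [77.354, 72.5, 35.525, 1]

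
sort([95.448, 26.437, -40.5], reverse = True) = [95.448, 26.437, -40.5]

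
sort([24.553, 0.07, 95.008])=[0.07, 24.553, 95.008]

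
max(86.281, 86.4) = 86.4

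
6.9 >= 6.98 False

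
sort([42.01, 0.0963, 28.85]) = [0.0963, 28.85, 42.01]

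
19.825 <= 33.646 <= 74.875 True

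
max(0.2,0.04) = 0.2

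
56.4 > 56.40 False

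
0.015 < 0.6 True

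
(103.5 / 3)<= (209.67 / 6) True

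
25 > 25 False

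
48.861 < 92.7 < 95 True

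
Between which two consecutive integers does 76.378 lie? 76 and 77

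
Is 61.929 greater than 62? No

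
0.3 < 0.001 False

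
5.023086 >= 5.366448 False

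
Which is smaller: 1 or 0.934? 0.934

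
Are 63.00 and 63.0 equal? Yes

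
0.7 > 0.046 True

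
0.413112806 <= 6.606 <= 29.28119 True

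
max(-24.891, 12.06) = 12.06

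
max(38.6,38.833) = 38.833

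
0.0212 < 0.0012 False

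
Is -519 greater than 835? No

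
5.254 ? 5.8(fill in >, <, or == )<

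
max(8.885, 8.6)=8.885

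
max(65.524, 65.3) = 65.524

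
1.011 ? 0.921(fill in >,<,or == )>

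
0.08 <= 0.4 True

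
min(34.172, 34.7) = 34.172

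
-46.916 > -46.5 False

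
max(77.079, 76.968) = 77.079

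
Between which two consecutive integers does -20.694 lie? -21 and -20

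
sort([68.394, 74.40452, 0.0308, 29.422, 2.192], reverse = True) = [74.40452, 68.394, 29.422, 2.192, 0.0308]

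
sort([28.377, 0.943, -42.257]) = [-42.257, 0.943, 28.377]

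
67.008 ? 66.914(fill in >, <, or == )>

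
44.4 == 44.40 True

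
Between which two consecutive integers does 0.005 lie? 0 and 1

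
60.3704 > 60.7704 False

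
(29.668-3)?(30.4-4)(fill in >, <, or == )>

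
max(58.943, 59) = 59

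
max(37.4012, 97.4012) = 97.4012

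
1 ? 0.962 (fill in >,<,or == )>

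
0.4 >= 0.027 True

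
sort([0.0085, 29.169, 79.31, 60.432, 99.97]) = [0.0085, 29.169, 60.432, 79.31, 99.97]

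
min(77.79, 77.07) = 77.07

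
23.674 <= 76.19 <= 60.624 False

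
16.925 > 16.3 True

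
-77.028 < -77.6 False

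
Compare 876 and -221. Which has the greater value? 876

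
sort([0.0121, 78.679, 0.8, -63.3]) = [-63.3, 0.0121, 0.8, 78.679]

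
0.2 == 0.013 False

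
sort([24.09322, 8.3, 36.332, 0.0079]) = [0.0079, 8.3, 24.09322, 36.332]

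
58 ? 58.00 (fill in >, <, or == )==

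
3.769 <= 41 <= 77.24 True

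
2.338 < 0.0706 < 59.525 False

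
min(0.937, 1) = 0.937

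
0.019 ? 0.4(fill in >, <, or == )<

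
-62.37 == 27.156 False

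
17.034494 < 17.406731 True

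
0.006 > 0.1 False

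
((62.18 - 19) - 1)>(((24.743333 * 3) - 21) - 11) False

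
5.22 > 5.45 False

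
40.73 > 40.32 True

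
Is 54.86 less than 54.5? No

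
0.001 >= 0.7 False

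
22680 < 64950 True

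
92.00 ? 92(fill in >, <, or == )==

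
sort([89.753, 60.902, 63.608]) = [60.902, 63.608, 89.753]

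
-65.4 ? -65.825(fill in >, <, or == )>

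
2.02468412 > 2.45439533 False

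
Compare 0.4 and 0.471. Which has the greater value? 0.471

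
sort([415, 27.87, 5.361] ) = [5.361, 27.87, 415]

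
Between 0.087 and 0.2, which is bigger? 0.2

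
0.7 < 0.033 False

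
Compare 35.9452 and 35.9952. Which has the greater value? 35.9952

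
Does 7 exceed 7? No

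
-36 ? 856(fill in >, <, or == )<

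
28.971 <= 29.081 True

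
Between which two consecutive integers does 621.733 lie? 621 and 622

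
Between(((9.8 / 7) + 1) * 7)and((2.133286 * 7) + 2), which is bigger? ((2.133286 * 7) + 2)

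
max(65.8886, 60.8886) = 65.8886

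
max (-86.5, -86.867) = -86.5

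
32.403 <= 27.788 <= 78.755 False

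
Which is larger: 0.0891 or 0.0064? 0.0891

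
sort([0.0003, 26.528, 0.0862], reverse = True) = [26.528, 0.0862, 0.0003]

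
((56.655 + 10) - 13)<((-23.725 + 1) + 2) False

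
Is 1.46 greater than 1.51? No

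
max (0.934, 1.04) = 1.04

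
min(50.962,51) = 50.962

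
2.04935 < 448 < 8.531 False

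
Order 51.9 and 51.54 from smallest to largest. 51.54, 51.9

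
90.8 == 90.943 False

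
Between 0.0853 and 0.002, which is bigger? 0.0853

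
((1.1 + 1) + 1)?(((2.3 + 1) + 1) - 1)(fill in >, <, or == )<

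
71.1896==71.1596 False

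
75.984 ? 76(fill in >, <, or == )<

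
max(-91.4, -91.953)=-91.4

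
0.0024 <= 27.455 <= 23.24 False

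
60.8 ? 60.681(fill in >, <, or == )>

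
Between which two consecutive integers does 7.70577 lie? 7 and 8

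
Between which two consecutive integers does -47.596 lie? -48 and -47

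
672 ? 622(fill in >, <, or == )>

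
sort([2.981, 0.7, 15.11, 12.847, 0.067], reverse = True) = [15.11, 12.847, 2.981, 0.7, 0.067]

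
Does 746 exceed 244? Yes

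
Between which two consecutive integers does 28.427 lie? 28 and 29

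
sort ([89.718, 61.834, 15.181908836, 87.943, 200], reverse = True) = [200, 89.718, 87.943, 61.834, 15.181908836]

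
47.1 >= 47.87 False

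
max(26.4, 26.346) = 26.4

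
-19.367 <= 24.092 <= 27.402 True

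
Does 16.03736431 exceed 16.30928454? No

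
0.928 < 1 True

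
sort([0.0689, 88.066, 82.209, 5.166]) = [0.0689, 5.166, 82.209, 88.066]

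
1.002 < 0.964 False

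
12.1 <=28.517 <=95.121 True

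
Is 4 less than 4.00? No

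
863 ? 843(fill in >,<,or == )>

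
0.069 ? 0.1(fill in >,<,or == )<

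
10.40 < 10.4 False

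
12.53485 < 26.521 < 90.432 True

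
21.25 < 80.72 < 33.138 False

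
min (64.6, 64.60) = 64.6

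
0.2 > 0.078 True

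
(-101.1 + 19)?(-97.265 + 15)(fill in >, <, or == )>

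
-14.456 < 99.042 True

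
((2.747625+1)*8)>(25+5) False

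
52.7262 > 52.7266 False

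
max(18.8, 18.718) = 18.8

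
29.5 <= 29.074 False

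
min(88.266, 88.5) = 88.266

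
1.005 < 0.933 False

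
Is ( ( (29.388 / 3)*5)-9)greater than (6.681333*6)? No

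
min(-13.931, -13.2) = -13.931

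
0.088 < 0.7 True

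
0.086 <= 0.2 True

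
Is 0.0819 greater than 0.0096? Yes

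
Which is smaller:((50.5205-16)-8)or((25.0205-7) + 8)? ((25.0205-7) + 8)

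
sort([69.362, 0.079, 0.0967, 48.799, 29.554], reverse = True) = [69.362, 48.799, 29.554, 0.0967, 0.079]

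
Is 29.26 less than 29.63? Yes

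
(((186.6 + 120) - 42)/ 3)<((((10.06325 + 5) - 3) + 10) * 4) True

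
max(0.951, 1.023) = 1.023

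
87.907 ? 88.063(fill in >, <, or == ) <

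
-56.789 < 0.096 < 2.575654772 True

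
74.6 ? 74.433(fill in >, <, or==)>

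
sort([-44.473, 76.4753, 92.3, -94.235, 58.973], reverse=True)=[92.3, 76.4753, 58.973, -44.473, -94.235]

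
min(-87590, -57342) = -87590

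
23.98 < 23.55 False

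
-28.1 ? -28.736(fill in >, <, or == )>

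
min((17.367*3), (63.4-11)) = 52.101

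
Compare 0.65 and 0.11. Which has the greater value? 0.65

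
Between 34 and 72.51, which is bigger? 72.51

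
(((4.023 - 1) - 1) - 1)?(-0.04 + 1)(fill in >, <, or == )>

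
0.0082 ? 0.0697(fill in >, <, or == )<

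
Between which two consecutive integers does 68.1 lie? 68 and 69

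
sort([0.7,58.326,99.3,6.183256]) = [0.7,6.183256,58.326,99.3]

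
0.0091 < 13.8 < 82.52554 True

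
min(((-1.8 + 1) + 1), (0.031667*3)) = 0.095001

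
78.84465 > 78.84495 False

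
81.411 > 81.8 False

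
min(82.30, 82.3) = 82.30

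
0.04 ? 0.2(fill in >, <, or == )<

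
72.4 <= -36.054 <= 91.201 False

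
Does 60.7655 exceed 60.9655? No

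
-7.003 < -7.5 False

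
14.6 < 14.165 False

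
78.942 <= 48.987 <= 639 False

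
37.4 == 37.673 False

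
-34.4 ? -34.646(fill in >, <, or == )>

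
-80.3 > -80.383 True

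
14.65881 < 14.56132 False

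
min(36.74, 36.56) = 36.56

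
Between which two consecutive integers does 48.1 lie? 48 and 49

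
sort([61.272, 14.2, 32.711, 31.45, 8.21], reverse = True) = [61.272, 32.711, 31.45, 14.2, 8.21]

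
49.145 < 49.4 True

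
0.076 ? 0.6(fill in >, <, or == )<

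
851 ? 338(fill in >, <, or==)>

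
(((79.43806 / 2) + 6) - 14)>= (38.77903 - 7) False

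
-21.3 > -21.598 True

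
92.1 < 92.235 True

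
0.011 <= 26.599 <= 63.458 True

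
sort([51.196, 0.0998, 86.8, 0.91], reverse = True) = [86.8, 51.196, 0.91, 0.0998]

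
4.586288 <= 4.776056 True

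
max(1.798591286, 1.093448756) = 1.798591286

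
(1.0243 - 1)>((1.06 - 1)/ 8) True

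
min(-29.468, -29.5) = -29.5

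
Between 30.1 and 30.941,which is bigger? 30.941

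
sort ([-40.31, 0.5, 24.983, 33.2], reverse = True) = [33.2, 24.983, 0.5, -40.31]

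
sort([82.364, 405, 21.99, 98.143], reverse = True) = [405, 98.143, 82.364, 21.99]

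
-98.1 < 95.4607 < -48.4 False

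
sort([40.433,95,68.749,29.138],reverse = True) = [95,68.749,40.433,29.138]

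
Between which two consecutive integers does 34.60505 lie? 34 and 35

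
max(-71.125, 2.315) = 2.315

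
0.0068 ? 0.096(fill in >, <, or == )<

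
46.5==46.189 False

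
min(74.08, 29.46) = 29.46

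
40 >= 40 True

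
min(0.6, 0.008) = 0.008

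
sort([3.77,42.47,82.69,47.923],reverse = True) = [82.69,47.923,42.47,3.77]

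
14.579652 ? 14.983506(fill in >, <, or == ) <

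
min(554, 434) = 434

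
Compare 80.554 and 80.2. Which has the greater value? 80.554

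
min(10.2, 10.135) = 10.135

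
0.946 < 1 True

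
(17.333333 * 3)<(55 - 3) True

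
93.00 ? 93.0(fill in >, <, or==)==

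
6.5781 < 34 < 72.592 True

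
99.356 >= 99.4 False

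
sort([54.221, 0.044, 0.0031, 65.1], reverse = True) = [65.1, 54.221, 0.044, 0.0031]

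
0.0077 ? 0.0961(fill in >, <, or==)<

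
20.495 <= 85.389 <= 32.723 False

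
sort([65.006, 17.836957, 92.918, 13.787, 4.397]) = [4.397, 13.787, 17.836957, 65.006, 92.918]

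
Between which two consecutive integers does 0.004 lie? 0 and 1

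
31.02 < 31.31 True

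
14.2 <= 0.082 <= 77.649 False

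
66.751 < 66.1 False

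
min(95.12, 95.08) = 95.08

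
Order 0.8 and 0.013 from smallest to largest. 0.013, 0.8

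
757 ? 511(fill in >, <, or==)>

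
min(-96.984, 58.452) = -96.984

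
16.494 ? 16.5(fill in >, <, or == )<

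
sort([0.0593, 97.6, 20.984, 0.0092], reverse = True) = [97.6, 20.984, 0.0593, 0.0092]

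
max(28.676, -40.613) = 28.676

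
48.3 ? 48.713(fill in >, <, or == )<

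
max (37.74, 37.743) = 37.743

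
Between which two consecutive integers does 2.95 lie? 2 and 3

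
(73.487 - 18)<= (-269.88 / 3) False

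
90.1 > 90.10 False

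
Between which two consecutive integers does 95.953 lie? 95 and 96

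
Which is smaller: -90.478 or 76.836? -90.478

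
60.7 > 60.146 True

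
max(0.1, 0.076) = 0.1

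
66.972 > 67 False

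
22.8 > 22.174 True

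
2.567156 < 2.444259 False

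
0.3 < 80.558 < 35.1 False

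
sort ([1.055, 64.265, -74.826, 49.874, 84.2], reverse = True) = [84.2, 64.265, 49.874, 1.055, -74.826]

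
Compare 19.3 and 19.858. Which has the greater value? 19.858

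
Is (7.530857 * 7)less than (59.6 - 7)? No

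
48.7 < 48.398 False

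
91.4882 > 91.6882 False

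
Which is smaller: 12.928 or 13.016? 12.928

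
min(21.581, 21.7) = 21.581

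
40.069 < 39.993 False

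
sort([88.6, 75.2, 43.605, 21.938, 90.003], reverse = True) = [90.003, 88.6, 75.2, 43.605, 21.938]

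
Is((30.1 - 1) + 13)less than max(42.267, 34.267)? Yes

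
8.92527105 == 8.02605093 False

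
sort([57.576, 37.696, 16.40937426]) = [16.40937426, 37.696, 57.576]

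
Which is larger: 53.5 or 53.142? 53.5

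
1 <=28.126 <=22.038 False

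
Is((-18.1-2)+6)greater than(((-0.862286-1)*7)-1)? No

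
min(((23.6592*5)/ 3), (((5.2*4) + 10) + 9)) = 39.432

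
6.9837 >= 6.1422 True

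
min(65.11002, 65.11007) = 65.11002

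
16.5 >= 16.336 True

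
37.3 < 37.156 False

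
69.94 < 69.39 False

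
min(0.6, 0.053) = 0.053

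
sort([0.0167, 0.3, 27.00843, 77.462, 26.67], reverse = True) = [77.462, 27.00843, 26.67, 0.3, 0.0167]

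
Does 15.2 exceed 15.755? No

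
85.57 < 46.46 False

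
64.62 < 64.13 False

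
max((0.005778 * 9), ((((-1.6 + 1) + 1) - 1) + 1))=0.4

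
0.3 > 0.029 True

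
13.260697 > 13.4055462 False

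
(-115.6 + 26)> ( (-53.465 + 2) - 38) False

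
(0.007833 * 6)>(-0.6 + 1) False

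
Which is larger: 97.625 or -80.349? 97.625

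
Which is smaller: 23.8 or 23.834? 23.8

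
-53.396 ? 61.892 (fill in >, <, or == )<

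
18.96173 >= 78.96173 False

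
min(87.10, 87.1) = 87.10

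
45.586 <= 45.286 False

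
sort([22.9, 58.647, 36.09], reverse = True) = [58.647, 36.09, 22.9]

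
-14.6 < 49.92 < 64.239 True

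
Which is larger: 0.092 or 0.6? 0.6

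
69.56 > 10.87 True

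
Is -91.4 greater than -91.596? Yes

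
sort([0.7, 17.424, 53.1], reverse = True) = [53.1, 17.424, 0.7]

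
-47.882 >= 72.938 False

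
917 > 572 True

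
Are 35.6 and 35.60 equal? Yes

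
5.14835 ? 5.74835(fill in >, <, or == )<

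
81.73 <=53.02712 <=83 False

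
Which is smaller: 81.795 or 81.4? 81.4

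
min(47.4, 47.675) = 47.4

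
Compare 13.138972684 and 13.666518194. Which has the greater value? 13.666518194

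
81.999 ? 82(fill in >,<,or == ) <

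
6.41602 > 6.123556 True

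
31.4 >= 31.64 False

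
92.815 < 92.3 False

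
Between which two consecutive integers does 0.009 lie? 0 and 1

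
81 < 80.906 False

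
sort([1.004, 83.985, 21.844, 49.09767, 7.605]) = [1.004, 7.605, 21.844, 49.09767, 83.985]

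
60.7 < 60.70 False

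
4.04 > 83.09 False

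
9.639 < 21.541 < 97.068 True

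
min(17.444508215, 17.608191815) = 17.444508215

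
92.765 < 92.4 False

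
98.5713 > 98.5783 False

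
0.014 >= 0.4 False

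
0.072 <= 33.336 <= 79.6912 True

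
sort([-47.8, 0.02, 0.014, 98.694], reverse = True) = [98.694, 0.02, 0.014, -47.8]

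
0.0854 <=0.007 False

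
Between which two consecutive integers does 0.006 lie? 0 and 1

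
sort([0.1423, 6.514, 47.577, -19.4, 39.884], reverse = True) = [47.577, 39.884, 6.514, 0.1423, -19.4]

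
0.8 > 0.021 True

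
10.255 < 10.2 False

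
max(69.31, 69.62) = 69.62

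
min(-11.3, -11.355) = -11.355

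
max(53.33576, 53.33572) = 53.33576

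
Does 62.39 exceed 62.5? No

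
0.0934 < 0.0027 False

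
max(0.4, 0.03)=0.4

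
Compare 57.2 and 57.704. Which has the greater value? 57.704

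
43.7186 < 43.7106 False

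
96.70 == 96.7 True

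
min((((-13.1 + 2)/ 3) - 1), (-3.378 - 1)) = -4.7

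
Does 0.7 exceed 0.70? No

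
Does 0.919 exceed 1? No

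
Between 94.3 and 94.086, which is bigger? 94.3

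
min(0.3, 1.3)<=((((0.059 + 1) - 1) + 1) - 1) False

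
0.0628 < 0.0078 False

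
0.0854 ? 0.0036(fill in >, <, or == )>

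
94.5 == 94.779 False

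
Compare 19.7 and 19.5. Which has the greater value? 19.7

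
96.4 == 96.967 False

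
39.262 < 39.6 True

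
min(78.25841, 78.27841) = 78.25841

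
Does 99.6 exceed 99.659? No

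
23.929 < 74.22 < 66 False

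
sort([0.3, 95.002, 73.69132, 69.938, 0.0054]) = [0.0054, 0.3, 69.938, 73.69132, 95.002]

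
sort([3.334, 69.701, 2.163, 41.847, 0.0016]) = [0.0016, 2.163, 3.334, 41.847, 69.701]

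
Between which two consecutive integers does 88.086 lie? 88 and 89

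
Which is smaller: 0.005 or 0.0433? 0.005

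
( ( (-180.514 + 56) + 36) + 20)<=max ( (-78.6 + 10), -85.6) False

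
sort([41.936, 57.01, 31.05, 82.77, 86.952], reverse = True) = [86.952, 82.77, 57.01, 41.936, 31.05]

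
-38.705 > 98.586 False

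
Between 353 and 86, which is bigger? 353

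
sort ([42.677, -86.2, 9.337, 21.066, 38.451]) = [-86.2, 9.337, 21.066, 38.451, 42.677]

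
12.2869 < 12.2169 False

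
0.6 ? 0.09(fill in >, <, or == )>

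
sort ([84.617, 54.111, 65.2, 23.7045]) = [23.7045, 54.111, 65.2, 84.617]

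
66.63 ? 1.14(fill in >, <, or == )>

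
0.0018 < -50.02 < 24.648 False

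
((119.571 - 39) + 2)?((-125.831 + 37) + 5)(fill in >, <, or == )>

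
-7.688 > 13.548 False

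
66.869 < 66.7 False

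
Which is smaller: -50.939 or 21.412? -50.939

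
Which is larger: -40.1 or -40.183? -40.1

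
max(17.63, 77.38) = 77.38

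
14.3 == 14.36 False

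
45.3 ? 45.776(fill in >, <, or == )<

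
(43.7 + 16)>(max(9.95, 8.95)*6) False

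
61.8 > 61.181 True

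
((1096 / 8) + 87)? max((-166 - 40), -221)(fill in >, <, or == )>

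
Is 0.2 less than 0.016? No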